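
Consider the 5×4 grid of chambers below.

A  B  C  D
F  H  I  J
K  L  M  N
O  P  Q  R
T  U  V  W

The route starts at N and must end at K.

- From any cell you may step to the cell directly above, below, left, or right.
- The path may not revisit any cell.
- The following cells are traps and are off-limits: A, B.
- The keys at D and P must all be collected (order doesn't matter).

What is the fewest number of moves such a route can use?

Any route passes through D and P in some order between N and K. Summing Manhattan distances along each leg and taking the cheapest ordering (N → D → P → K) gives a lower bound of 2 + 5 + 2 = 9 moves.
A route of 9 moves achieves this: N → J → D → C → I → M → Q → P → L → K.
Since 9 matches the lower bound, it is optimal.

9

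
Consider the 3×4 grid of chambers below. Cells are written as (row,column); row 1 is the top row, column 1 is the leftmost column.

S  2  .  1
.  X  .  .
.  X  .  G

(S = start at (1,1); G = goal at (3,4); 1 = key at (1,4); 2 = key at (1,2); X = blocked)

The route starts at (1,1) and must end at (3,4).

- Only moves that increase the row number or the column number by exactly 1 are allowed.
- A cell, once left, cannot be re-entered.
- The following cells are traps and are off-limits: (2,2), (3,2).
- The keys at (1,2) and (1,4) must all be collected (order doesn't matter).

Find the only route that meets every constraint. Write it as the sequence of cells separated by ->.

(1,1) -> (1,2) -> (1,3) -> (1,4) -> (2,4) -> (3,4)

Moves only go right or down, so the column and row indices never decrease.
Route from (1,1): right 3 to (1,4), down 2 to (3,4) — 5 moves in all.
Check: all required cells visited.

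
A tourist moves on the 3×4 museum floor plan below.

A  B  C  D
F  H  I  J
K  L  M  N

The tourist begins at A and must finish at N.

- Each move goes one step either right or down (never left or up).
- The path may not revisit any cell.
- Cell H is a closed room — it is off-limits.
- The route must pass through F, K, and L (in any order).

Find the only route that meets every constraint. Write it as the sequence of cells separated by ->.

Moves only go right or down, so the column and row indices never decrease.
Route from A: down 2 to K, right 3 to N — 5 moves in all.
Check: all required cells visited.

A -> F -> K -> L -> M -> N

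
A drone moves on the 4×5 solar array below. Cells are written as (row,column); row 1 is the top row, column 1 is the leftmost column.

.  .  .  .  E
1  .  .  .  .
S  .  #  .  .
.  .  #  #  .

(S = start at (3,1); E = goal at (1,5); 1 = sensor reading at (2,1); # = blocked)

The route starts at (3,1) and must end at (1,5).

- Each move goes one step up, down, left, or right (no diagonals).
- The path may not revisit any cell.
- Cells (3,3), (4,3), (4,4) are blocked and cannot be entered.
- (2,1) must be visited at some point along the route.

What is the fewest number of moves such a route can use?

Any route passes through (2,1) somewhere between (3,1) and (1,5). Summing Manhattan distances along the two legs ((3,1) → (2,1) → (1,5)) gives a lower bound of 1 + 5 = 6 moves.
A route of 6 moves achieves this: (3,1) → (2,1) → (1,1) → (1,2) → (1,3) → (1,4) → (1,5).
Since 6 matches the lower bound, it is optimal.

6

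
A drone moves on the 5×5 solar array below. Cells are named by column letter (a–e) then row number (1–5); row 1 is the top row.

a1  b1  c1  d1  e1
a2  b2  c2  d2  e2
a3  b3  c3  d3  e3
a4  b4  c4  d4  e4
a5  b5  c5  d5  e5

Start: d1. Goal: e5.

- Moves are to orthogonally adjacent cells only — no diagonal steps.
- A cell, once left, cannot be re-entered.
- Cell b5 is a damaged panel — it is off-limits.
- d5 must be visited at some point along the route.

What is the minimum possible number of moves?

Any route passes through d5 somewhere between d1 and e5. Summing Manhattan distances along the two legs (d1 → d5 → e5) gives a lower bound of 4 + 1 = 5 moves.
A route of 5 moves achieves this: d1 → d2 → d3 → d4 → d5 → e5.
Since 5 matches the lower bound, it is optimal.

5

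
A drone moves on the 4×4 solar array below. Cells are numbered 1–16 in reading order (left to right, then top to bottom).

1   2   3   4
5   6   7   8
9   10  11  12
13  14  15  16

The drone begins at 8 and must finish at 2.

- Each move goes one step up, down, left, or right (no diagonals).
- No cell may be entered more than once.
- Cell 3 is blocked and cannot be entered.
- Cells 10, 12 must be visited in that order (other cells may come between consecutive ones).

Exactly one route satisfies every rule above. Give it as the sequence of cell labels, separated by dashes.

The waypoints must appear in the order 10, 12, with no cell reused.
Route from 8: left 2 to 6, down 1 to 10, right 2 to 12, down 1 to 16, left 3 to 13, up 3 to 1, right 1 to 2 — 13 moves in all.
Check: order respected (10 at step 3, 12 at step 5).

8 - 7 - 6 - 10 - 11 - 12 - 16 - 15 - 14 - 13 - 9 - 5 - 1 - 2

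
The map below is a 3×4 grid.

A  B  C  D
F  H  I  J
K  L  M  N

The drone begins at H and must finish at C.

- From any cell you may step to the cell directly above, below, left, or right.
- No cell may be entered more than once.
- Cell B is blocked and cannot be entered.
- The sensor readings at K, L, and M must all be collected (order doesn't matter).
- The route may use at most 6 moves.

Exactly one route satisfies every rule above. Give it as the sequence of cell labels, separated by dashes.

H - F - K - L - M - I - C

The budget equals the shortest possible length, so every move has to be on a shortest route through the required cells.
Route from H: left 1 to F, down 1 to K, right 2 to M, up 2 to C — 6 moves in all.
Check: all required cells visited; 6 ≤ 6 moves.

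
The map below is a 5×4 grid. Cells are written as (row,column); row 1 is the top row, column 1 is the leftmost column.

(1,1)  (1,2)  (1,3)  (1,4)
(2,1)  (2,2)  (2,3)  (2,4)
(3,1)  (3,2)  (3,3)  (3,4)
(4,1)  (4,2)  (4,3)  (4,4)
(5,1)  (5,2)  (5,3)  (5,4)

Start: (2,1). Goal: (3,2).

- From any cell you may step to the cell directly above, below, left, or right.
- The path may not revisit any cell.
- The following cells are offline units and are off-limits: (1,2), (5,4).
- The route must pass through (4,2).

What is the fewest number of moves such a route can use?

4

Any route passes through (4,2) somewhere between (2,1) and (3,2). Summing Manhattan distances along the two legs ((2,1) → (4,2) → (3,2)) gives a lower bound of 3 + 1 = 4 moves.
A route of 4 moves achieves this: (2,1) → (3,1) → (4,1) → (4,2) → (3,2).
Since 4 matches the lower bound, it is optimal.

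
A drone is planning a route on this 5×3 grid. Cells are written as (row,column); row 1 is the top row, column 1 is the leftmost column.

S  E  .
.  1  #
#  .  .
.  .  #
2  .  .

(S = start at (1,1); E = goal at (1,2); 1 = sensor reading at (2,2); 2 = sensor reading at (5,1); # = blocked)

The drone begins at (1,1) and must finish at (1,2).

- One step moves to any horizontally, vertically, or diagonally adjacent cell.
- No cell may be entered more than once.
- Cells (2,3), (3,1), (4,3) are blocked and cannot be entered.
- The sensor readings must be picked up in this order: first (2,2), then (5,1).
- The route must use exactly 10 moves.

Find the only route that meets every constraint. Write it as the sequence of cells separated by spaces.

The waypoints must appear in the order (2,2), (5,1), with no cell reused.
Route from (1,1): 2× down-right (reaching (3,3)), down-left to (4,2), down-right to (5,3), 2× left (reaching (5,1)), up to (4,1), up-right to (3,2), up-left to (2,1), up-right to (1,2) — 10 moves in all.
Check: order respected (1 at step 1, 2 at step 6); 10 moves as required.

(1,1) (2,2) (3,3) (4,2) (5,3) (5,2) (5,1) (4,1) (3,2) (2,1) (1,2)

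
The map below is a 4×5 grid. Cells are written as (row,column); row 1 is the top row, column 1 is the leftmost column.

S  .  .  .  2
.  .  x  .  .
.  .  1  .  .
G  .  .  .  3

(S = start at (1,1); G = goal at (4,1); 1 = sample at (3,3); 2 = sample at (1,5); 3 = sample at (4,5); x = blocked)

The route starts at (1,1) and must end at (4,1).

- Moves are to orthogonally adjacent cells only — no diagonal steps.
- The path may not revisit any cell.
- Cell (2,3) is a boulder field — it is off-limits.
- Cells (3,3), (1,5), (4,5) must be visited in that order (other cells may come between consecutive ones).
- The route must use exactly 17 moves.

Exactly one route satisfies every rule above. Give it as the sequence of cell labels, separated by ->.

(1,1) -> (1,2) -> (2,2) -> (2,1) -> (3,1) -> (3,2) -> (3,3) -> (3,4) -> (2,4) -> (1,4) -> (1,5) -> (2,5) -> (3,5) -> (4,5) -> (4,4) -> (4,3) -> (4,2) -> (4,1)

The waypoints must appear in the order (3,3), (1,5), (4,5), with no cell reused.
Route from (1,1): right 1 to (1,2), down 1 to (2,2), left 1 to (2,1), down 1 to (3,1), right 3 to (3,4), up 2 to (1,4), right 1 to (1,5), down 3 to (4,5), left 4 to (4,1) — 17 moves in all.
Check: order respected (1 at step 6, 2 at step 10, 3 at step 13); 17 moves as required.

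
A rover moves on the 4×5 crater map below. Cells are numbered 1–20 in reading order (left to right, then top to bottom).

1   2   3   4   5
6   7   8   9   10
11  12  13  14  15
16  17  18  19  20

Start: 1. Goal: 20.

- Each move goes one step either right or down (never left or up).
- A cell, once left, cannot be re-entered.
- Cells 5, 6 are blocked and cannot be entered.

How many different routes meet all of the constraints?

A right/down-only route from 1 to 20 makes exactly 3 down-moves and 4 right-moves in some order.
With no other constraints that would be C(7,3) = 35 routes.
Subtract routes through each blocked cell (inclusion–exclusion for overlaps): − through 5: 1 − through 6: 15 → 19.
That gives 19 routes.

19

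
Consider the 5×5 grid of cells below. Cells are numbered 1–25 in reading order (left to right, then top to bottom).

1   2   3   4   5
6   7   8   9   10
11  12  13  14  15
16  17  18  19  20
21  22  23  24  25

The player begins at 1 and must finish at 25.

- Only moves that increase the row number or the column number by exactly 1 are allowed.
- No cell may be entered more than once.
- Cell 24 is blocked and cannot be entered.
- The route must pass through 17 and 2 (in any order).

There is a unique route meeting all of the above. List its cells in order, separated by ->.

Moves only go right or down, so the column and row indices never decrease.
Route from 1: right to 2, 3× down (reaching 17), 3× right (reaching 20), down to 25 — 8 moves in all.
Check: all required cells visited.

1 -> 2 -> 7 -> 12 -> 17 -> 18 -> 19 -> 20 -> 25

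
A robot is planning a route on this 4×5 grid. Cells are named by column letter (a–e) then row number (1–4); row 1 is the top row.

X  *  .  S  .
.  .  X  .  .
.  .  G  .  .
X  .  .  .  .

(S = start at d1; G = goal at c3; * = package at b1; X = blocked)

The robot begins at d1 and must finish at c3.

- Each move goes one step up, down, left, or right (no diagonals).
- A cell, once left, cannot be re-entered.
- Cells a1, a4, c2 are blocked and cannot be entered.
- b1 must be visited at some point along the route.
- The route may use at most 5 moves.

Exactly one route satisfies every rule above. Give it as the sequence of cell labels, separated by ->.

d1 -> c1 -> b1 -> b2 -> b3 -> c3

The 5-move cap with required stops at b1 leaves no slack for detours.
Route from d1: left 2 to b1, down 2 to b3, right 1 to c3 — 5 moves in all.
Check: all required cells visited; 5 ≤ 5 moves.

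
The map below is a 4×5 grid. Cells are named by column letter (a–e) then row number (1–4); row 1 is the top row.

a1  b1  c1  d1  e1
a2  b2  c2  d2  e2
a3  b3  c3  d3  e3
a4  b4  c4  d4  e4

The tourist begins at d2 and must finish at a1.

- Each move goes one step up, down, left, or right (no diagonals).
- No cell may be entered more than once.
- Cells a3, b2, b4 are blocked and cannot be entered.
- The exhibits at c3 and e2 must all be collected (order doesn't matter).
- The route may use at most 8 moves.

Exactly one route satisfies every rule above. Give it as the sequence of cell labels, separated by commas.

d2, e2, e3, d3, c3, c2, c1, b1, a1

The 8-move cap with required stops at c3, e2 leaves no slack for detours.
Route from d2: right 1 to e2, down 1 to e3, left 2 to c3, up 2 to c1, left 2 to a1 — 8 moves in all.
Check: all required cells visited; 8 ≤ 8 moves.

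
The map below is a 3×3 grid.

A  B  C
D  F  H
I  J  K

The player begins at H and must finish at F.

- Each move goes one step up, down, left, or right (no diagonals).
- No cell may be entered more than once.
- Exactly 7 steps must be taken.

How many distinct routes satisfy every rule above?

Need simple routes of exactly 7 moves from H to F (Manhattan distance 1, so 3 moves are spent on a detour and 3 undoing it).
Enumerating: H C B A D I J F | H K J I D A B F.
That gives 2 routes.

2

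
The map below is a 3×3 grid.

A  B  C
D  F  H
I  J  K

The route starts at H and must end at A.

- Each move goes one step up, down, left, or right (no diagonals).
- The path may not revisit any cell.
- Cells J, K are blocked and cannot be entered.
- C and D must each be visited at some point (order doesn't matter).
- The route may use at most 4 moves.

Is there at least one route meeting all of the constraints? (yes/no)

Even ignoring the no-revisit rule, getting from H to A, taking the cheapest ordering H → C → D → A needs at least 1 + 3 + 1 = 5 moves (Manhattan distance per leg), which exceeds the 4-move limit.

no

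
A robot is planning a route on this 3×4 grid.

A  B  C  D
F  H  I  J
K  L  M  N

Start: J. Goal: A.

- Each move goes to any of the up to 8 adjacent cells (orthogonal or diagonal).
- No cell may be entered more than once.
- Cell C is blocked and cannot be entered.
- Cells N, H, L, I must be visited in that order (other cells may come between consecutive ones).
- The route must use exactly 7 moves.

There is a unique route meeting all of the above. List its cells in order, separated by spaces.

J N M H L I B A

The waypoints must appear in the order N, H, L, I, with no cell reused.
Route from J: down 1 to N, left 1 to M, up-left 1 to H, down 1 to L, up-right 1 to I, up-left 1 to B, left 1 to A — 7 moves in all.
Check: order respected (N at step 1, H at step 3, L at step 4, I at step 5); 7 moves as required.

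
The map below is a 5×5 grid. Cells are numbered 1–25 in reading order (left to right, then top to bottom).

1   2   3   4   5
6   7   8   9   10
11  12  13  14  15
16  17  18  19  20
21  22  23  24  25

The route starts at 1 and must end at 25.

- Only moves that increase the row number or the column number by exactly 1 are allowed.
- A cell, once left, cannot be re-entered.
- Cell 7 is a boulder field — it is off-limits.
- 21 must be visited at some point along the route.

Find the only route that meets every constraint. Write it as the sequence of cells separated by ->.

Moves only go right or down, so the column and row indices never decrease.
Route from 1: 4× down (reaching 21), 4× right (reaching 25) — 8 moves in all.
Check: all required cells visited.

1 -> 6 -> 11 -> 16 -> 21 -> 22 -> 23 -> 24 -> 25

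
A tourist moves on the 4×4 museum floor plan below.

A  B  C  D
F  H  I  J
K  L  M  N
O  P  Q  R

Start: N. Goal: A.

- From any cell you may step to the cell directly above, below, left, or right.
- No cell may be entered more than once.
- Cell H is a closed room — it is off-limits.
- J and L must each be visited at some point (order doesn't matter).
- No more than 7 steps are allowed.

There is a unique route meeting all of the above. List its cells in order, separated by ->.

The budget equals the shortest possible length, so every move has to be on a shortest route through the required cells.
Route from N: up to J, left to I, down to M, 2× left (reaching K), 2× up (reaching A) — 7 moves in all.
Check: all required cells visited; 7 ≤ 7 moves.

N -> J -> I -> M -> L -> K -> F -> A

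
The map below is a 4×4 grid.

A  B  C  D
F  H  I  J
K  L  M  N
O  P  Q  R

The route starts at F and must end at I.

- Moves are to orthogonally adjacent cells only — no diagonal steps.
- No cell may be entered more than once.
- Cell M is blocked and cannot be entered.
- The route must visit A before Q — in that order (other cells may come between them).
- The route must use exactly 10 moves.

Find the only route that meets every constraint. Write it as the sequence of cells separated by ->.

The waypoints must appear in the order A, Q, with no cell reused.
Route from F: up 1 to A, right 1 to B, down 3 to P, right 2 to R, up 2 to J, left 1 to I — 10 moves in all.
Check: order respected (A at step 1, Q at step 6); 10 moves as required.

F -> A -> B -> H -> L -> P -> Q -> R -> N -> J -> I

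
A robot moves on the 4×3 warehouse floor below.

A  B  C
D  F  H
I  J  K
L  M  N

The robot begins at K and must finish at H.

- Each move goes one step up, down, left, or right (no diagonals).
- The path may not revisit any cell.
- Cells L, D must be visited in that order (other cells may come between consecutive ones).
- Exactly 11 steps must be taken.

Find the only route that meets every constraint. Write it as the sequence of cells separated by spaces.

The waypoints must appear in the order L, D, with no cell reused.
Route from K: down 1 to N, left 2 to L, up 1 to I, right 1 to J, up 1 to F, left 1 to D, up 1 to A, right 2 to C, down 1 to H — 11 moves in all.
Check: order respected (L at step 3, D at step 7); 11 moves as required.

K N M L I J F D A B C H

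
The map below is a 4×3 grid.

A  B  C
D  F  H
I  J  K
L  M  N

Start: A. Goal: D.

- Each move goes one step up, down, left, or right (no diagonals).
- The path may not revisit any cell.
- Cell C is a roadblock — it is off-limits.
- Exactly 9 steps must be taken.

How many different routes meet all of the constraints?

Need simple routes of exactly 9 moves from A to D (Manhattan distance 1, so 4 moves are spent on a detour and 4 undoing it).
Enumerating: A B F J K N M L I D | A B F H K N M J I D | A B F H K N M L I D | A B F H K J M L I D.
That gives 4 routes.

4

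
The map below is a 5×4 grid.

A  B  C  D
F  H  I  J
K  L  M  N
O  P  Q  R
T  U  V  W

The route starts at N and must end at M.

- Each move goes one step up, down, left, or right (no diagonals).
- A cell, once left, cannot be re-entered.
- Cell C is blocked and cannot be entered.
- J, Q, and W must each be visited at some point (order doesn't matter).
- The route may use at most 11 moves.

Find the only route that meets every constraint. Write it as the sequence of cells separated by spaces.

N J I H L P U V W R Q M

Any route must reach J, Q, and W and still end at M within 11 moves, so the order of the required stops is forced.
Route from N: up to J, 2× left (reaching H), 3× down (reaching U), 2× right (reaching W), up to R, left to Q, up to M — 11 moves in all.
Check: all required cells visited; 11 ≤ 11 moves.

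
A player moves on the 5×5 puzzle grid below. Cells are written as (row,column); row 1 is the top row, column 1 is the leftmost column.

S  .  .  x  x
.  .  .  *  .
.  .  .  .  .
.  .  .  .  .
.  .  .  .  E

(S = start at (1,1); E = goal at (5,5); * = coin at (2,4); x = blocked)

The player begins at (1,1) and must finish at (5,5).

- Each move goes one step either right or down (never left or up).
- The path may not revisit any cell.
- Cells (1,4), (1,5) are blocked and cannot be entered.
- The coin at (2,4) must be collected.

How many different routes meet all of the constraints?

12

A right/down-only route from (1,1) to (5,5) makes exactly 4 down-moves and 4 right-moves in some order.
With no other constraints that would be C(8,4) = 70 routes.
Split at (2,4) and multiply the segment counts (each segment already excludes blocked cells): (1,1)→(2,4): 3; (2,4)→(5,5): 4; product = 12.
That gives 12 routes.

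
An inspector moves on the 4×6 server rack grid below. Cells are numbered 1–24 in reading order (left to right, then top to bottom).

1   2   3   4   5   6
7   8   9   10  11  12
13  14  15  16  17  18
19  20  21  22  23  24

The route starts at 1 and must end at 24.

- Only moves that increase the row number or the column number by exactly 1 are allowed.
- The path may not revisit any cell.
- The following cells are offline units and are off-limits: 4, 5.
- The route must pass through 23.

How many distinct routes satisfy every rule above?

A right/down-only route from 1 to 24 makes exactly 3 down-moves and 5 right-moves in some order.
With no other constraints that would be C(8,3) = 56 routes.
Split at 23 and multiply the segment counts (each segment already excludes blocked cells): 1→23: 31; 23→24: 1; product = 31.
That gives 31 routes.

31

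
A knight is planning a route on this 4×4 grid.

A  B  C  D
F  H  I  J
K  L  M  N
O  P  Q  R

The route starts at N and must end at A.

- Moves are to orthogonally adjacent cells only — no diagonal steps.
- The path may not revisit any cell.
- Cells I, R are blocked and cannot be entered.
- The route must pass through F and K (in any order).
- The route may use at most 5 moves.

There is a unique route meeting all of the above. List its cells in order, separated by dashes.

N - M - L - K - F - A

The 5-move cap with required stops at F, K leaves no slack for detours.
Route from N: 3× left (reaching K), 2× up (reaching A) — 5 moves in all.
Check: all required cells visited; 5 ≤ 5 moves.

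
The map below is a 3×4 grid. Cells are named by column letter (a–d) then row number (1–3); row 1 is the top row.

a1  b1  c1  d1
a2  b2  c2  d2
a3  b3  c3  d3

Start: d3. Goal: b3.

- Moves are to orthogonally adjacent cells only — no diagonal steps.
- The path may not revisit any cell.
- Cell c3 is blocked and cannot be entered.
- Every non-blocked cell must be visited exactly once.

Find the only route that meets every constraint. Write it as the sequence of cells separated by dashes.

Need to visit all 11 open cells exactly once, starting at d3 and ending at b3.
Cell a1 has only two open neighbours (a2 and b1), so the path must pass straight through it: one of those is the cell it's entered from and the other is where it exits.
Route from d3: 2× up (reaching d1), left to c1, down to c2, left to b2, up to b1, left to a1, 2× down (reaching a3), right to b3 — 10 moves in all.
Check: all 11 open cells covered.

d3 - d2 - d1 - c1 - c2 - b2 - b1 - a1 - a2 - a3 - b3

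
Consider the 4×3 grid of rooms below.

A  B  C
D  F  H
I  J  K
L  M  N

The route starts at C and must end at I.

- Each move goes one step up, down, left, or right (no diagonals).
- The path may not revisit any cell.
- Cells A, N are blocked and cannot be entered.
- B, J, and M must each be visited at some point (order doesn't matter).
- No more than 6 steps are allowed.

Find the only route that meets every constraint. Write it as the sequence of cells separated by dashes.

The budget equals the shortest possible length, so every move has to be on a shortest route through the required cells.
Route from C: left 1 to B, down 3 to M, left 1 to L, up 1 to I — 6 moves in all.
Check: all required cells visited; 6 ≤ 6 moves.

C - B - F - J - M - L - I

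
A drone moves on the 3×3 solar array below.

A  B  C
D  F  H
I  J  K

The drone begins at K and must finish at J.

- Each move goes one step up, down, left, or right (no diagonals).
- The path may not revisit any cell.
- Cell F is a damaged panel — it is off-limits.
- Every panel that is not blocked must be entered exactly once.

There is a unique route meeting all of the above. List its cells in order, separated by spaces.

Need to visit all 8 open cells exactly once, starting at K and ending at J.
Route from K: 2× up (reaching C), 2× left (reaching A), 2× down (reaching I), right to J — 7 moves in all.
Check: all 8 open cells covered.

K H C B A D I J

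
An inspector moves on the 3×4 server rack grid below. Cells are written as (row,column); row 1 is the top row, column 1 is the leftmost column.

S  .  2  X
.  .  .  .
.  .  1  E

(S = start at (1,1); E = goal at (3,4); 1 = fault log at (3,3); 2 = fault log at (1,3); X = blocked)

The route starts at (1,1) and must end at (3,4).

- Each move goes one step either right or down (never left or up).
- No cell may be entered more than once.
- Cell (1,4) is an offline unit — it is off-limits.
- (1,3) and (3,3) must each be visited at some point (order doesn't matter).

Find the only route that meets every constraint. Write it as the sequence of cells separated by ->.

(1,1) -> (1,2) -> (1,3) -> (2,3) -> (3,3) -> (3,4)

Moves only go right or down, so the column and row indices never decrease.
Route from (1,1): right 2 to (1,3), down 2 to (3,3), right 1 to (3,4) — 5 moves in all.
Check: all required cells visited.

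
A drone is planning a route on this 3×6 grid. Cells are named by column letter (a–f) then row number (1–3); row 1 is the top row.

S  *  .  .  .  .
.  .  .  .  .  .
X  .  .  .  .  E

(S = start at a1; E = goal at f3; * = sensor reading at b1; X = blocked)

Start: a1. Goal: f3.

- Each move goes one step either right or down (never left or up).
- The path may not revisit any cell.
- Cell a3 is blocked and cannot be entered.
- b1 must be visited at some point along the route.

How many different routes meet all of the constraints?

A right/down-only route from a1 to f3 makes exactly 2 down-moves and 5 right-moves in some order.
With no other constraints that would be C(7,2) = 21 routes.
Split at b1 and multiply the segment counts (each segment already excludes blocked cells): a1→b1: 1; b1→f3: 15; product = 15.
That gives 15 routes.

15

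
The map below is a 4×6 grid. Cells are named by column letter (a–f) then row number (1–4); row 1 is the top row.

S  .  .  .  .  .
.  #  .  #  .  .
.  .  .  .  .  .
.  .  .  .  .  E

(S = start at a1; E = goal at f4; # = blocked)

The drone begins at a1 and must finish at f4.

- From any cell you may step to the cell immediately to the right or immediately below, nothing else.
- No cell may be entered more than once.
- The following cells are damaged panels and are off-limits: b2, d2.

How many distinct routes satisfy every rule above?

A right/down-only route from a1 to f4 makes exactly 3 down-moves and 5 right-moves in some order.
With no other constraints that would be C(8,3) = 56 routes.
Subtract routes through each blocked cell (inclusion–exclusion for overlaps): − through b2: 30 − through d2: 24 + through b2&d2: 12 → 14.
That gives 14 routes.

14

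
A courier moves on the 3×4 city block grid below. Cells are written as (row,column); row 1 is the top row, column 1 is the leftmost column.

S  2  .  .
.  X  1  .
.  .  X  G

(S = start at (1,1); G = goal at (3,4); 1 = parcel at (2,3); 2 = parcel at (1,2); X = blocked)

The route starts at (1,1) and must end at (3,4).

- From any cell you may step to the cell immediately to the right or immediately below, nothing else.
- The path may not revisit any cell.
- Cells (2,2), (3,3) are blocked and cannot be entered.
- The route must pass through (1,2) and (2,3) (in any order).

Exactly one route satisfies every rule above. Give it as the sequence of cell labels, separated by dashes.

(1,1) - (1,2) - (1,3) - (2,3) - (2,4) - (3,4)

Moves only go right or down, so the column and row indices never decrease.
Route from (1,1): right 2 to (1,3), down 1 to (2,3), right 1 to (2,4), down 1 to (3,4) — 5 moves in all.
Check: all required cells visited.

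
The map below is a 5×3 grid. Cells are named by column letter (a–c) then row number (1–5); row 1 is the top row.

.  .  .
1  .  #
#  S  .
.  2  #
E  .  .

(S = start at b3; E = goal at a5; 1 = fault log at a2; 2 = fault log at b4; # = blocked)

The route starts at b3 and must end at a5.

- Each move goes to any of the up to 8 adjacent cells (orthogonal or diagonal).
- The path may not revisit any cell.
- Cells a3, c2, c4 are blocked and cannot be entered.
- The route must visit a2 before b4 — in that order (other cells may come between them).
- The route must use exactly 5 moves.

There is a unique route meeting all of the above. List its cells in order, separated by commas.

The waypoints must appear in the order a2, b4, with no cell reused.
Route from b3: up-left 1 to a2, right 1 to b2, down-right 1 to c3, down-left 2 to a5 — 5 moves in all.
Check: order respected (1 at step 1, 2 at step 4); 5 moves as required.

b3, a2, b2, c3, b4, a5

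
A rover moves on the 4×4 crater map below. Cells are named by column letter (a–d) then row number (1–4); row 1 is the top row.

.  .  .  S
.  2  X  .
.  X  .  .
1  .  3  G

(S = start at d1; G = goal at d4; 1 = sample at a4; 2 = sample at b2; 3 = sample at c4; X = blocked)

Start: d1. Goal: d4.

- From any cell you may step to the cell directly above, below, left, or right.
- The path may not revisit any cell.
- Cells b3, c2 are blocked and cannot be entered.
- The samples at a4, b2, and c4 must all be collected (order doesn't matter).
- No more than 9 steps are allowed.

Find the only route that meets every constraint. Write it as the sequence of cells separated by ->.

d1 -> c1 -> b1 -> b2 -> a2 -> a3 -> a4 -> b4 -> c4 -> d4

Any route must reach a4, b2, and c4 and still end at d4 within 9 moves, so the order of the required stops is forced.
Route from d1: 2× left (reaching b1), down to b2, left to a2, 2× down (reaching a4), 3× right (reaching d4) — 9 moves in all.
Check: all required cells visited; 9 ≤ 9 moves.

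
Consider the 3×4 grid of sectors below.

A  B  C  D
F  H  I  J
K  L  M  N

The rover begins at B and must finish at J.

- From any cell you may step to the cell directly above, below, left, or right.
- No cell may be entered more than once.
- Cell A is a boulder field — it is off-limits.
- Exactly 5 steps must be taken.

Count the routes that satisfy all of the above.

Need simple routes of exactly 5 moves from B to J (Manhattan distance 3, so 1 moves are spent on a detour and 1 undoing it).
Enumerating: B H L M I J | B H L M N J | B H I C D J | B H I M N J | B C I M N J.
That gives 5 routes.

5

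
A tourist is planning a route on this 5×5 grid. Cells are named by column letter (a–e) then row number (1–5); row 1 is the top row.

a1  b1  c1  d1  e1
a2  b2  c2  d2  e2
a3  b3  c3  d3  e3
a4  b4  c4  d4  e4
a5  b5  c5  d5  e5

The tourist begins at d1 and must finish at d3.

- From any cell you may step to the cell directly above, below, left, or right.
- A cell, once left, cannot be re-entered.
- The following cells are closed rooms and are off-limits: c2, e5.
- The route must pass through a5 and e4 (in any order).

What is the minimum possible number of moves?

Any route passes through a5 and e4 in some order between d1 and d3. Summing Manhattan distances along each leg and taking the cheapest ordering (d1 → e4 → a5 → d3) gives a lower bound of 4 + 5 + 5 = 14 moves.
A route of 14 moves achieves this: d1 → d2 → e2 → e3 → e4 → d4 → d5 → c5 → b5 → a5 → a4 → a3 → b3 → c3 → d3.
Since 14 matches the lower bound, it is optimal.

14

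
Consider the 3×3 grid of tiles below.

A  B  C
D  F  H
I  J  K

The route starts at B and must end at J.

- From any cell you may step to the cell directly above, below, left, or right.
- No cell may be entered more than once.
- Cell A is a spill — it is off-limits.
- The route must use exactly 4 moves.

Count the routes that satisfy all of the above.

4

Need simple routes of exactly 4 moves from B to J (Manhattan distance 2, so 1 moves are spent on a detour and 1 undoing it).
Enumerating: B F D I J | B F H K J | B C H K J | B C H F J.
That gives 4 routes.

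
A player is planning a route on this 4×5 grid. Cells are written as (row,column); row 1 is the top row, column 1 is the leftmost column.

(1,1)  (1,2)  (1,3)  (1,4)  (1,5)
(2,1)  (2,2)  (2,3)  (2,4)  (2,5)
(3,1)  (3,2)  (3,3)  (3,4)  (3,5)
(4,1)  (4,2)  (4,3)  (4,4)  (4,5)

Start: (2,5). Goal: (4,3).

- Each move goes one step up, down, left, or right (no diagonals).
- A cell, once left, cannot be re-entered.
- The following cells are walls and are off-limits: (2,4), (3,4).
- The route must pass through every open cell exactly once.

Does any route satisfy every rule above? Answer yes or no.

no

Colour the cells like a checkerboard: each orthogonal step flips colour, so a Hamiltonian route alternates colours. Here there are 9 cells of one colour and 9 of the other, with start on the same colour as the goal — the counts and endpoints can't be arranged into an alternating sequence of length 18, so no Hamiltonian route exists.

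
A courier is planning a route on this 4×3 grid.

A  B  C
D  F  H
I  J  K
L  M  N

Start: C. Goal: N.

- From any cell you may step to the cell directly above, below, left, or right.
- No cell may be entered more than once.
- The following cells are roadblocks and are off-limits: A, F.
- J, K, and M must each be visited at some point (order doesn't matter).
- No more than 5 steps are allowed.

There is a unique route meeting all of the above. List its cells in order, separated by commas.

Any route must reach J, K, and M and still end at N within 5 moves, so the order of the required stops is forced.
Route from C: 2× down (reaching K), left to J, down to M, right to N — 5 moves in all.
Check: all required cells visited; 5 ≤ 5 moves.

C, H, K, J, M, N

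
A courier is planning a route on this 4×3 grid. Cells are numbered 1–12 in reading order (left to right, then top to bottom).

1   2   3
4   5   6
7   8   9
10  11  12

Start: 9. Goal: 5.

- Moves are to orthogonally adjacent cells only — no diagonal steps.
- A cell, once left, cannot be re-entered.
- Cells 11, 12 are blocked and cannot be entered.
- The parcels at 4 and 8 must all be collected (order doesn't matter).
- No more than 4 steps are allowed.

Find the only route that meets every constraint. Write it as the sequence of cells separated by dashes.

The 4-move cap with required stops at 4, 8 leaves no slack for detours.
Route from 9: left 2 to 7, up 1 to 4, right 1 to 5 — 4 moves in all.
Check: all required cells visited; 4 ≤ 4 moves.

9 - 8 - 7 - 4 - 5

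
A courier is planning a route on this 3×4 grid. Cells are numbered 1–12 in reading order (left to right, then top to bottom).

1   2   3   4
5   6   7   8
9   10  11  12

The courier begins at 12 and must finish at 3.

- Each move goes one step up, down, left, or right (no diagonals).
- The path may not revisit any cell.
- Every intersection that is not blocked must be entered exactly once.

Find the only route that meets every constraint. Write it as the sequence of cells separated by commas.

12, 11, 10, 9, 5, 1, 2, 6, 7, 8, 4, 3

Need to visit all 12 open cells exactly once, starting at 12 and ending at 3.
Cell 1 has only two open neighbours (5 and 2), so the path must pass straight through it: one of those is the cell it's entered from and the other is where it exits.
Route from 12: 3× left (reaching 9), 2× up (reaching 1), right to 2, down to 6, 2× right (reaching 8), up to 4, left to 3 — 11 moves in all.
Check: all 12 open cells covered.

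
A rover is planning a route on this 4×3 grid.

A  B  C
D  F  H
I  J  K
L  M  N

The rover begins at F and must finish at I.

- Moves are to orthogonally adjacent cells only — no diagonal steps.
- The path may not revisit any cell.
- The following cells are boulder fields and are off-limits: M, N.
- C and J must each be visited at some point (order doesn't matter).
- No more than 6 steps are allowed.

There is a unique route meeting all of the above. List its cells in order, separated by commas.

The budget equals the shortest possible length, so every move has to be on a shortest route through the required cells.
Route from F: up to B, right to C, 2× down (reaching K), 2× left (reaching I) — 6 moves in all.
Check: all required cells visited; 6 ≤ 6 moves.

F, B, C, H, K, J, I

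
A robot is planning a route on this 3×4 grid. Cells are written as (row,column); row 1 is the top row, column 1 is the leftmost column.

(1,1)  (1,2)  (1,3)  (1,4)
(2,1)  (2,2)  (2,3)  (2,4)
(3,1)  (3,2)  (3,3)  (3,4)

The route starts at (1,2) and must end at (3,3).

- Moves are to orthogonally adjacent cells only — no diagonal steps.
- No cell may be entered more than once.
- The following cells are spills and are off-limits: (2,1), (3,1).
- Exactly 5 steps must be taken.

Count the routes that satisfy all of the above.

Need simple routes of exactly 5 moves from (1,2) to (3,3) (Manhattan distance 3, so 1 moves are spent on a detour and 1 undoing it).
Enumerating: (1,2) (2,2) (2,3) (2,4) (3,4) (3,3) | (1,2) (1,3) (2,3) (2,2) (3,2) (3,3) | (1,2) (1,3) (2,3) (2,4) (3,4) (3,3) | (1,2) (1,3) (1,4) (2,4) (3,4) (3,3) | (1,2) (1,3) (1,4) (2,4) (2,3) (3,3).
That gives 5 routes.

5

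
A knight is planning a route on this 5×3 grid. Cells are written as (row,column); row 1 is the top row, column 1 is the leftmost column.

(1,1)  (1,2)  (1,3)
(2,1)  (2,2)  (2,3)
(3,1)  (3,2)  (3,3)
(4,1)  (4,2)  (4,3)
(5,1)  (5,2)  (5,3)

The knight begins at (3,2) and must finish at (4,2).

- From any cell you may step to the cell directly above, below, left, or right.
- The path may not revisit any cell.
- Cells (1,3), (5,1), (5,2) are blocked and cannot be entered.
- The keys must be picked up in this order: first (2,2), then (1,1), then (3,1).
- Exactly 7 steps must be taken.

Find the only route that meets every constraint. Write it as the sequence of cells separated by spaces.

(3,2) (2,2) (1,2) (1,1) (2,1) (3,1) (4,1) (4,2)

The waypoints must appear in the order (2,2), (1,1), (3,1), with no cell reused.
Route from (3,2): up 2 to (1,2), left 1 to (1,1), down 3 to (4,1), right 1 to (4,2) — 7 moves in all.
Check: order respected ((2,2) at step 1, (1,1) at step 3, (3,1) at step 5); 7 moves as required.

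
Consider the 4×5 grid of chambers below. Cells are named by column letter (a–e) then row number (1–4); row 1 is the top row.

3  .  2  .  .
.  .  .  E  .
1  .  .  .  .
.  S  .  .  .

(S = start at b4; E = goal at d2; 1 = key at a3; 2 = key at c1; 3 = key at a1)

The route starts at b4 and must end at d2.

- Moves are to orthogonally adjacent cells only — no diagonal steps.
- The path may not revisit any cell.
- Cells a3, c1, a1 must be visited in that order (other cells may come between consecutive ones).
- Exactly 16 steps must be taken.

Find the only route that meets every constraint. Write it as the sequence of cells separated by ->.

b4 -> a4 -> a3 -> b3 -> c3 -> d3 -> e3 -> e2 -> e1 -> d1 -> c1 -> b1 -> a1 -> a2 -> b2 -> c2 -> d2

The waypoints must appear in the order a3, c1, a1, with no cell reused.
Route from b4: left to a4, up to a3, 4× right (reaching e3), 2× up (reaching e1), 4× left (reaching a1), down to a2, 3× right (reaching d2) — 16 moves in all.
Check: order respected (1 at step 2, 2 at step 10, 3 at step 12); 16 moves as required.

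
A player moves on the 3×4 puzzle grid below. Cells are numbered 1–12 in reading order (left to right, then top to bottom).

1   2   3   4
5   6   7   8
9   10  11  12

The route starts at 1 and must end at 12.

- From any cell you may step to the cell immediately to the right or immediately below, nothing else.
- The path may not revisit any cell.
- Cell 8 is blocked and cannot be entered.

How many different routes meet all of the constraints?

6

A right/down-only route from 1 to 12 makes exactly 2 down-moves and 3 right-moves in some order.
With no other constraints that would be C(5,2) = 10 routes.
Subtract routes through each blocked cell (inclusion–exclusion for overlaps): − through 8: 4 → 6.
That gives 6 routes.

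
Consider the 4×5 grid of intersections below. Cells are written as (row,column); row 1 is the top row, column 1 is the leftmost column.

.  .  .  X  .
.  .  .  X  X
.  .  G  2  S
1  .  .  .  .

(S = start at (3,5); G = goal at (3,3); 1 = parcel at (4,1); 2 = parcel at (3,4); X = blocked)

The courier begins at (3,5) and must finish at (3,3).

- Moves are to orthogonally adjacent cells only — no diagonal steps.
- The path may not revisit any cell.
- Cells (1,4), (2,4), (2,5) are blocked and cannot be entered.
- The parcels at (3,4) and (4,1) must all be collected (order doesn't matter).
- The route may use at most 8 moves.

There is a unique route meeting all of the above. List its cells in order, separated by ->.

(3,5) -> (3,4) -> (4,4) -> (4,3) -> (4,2) -> (4,1) -> (3,1) -> (3,2) -> (3,3)

The budget equals the shortest possible length, so every move has to be on a shortest route through the required cells.
Route from (3,5): left to (3,4), down to (4,4), 3× left (reaching (4,1)), up to (3,1), 2× right (reaching (3,3)) — 8 moves in all.
Check: all required cells visited; 8 ≤ 8 moves.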